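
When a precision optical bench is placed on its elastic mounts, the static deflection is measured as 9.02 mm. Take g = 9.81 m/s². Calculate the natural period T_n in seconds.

0.191 s

ω_n = √(g/δ_st) = √(9.81/0.00902) = √1088 = 32.98 rad/s.
T_n = 2π/ω_n = 6.283/32.98 = 0.1905 s.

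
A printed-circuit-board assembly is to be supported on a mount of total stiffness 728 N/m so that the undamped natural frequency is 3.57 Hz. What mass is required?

ω_n = 2πf_n = 2π × 3.57 = 22.43 rad/s.
m = k/ω_n² = 728/22.43² = 728/503.1 = 1.447 kg.

1.45 kg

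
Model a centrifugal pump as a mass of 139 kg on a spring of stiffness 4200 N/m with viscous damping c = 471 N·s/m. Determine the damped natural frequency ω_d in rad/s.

ω_n = √(k/m) = √(4200/139) = 5.497 rad/s.
Critical damping c_c = 2√(k·m) = 2√(4200 × 139) = 1528 N·s/m, so ζ = c/c_c = 471/1528 = 0.3082.
ω_d = ω_n√(1 − ζ²) = 5.497 × √(1 − 0.0950) = 5.229 rad/s.

5.23 rad/s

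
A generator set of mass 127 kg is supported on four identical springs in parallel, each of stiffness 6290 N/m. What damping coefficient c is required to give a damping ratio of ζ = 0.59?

2110 N·s/m

Parallel springs add: k_eq = 4 × 6290 = 25160 N/m.
c_c = 2√(k_eq·m) = 2√(25160 × 127) = 3575 N·s/m.
c = ζ·c_c = 0.59 × 3575 = 2109 N·s/m.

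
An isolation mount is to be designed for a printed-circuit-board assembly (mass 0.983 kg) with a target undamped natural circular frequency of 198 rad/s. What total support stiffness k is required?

38500 N/m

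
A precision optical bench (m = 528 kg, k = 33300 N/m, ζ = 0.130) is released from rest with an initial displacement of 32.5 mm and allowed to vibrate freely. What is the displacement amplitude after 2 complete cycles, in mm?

Logarithmic decrement δ = 2πζ/√(1 − ζ²) = 2π × 0.1300/√(1 − 0.0169) = 0.8238.
After n cycles, x_n/x₀ = e^(−nδ), so x_2 = 32.5 × e^(−2 × 0.8238) = 32.5 × 0.1925 = 6.257 mm.

6.26 mm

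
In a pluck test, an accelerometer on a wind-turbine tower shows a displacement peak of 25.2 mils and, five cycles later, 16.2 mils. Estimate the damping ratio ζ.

0.0141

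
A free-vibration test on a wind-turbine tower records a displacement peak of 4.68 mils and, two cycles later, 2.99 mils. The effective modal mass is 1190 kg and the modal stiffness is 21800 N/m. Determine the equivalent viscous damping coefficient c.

363 N·s/m

Logarithmic decrement δ = (1/n)·ln(x₀/x_n) = (1/2)·ln(4.68/2.99) = (1/2)·ln(1.565) = 0.2240.
ζ = δ/√(4π² + δ²) = 0.2240/√(39.48 + 0.0502) = 0.2240/6.287 = 0.03563.
c = ζ · 2√(km) = 0.03563 × 2√(21800 × 1190) = 0.03563 × 10190 = 363.0 N·s/m.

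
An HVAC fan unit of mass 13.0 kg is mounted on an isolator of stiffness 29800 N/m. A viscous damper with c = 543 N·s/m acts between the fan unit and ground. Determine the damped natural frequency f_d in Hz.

ω_n = √(k/m) = √(29800/13.0) = 47.88 rad/s.
Critical damping c_c = 2√(k·m) = 2√(29800 × 13.0) = 1245 N·s/m, so ζ = c/c_c = 543/1245 = 0.4362.
ω_d = ω_n√(1 − ζ²) = 47.88 × √(1 − 0.190) = 43.08 rad/s.
f_d = ω_d/(2π) = 6.857 Hz.

6.86 Hz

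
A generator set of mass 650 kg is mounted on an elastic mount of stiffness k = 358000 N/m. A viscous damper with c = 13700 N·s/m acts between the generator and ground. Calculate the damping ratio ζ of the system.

ω_n = √(k/m) = √(358000/650) = 23.47 rad/s.
Critical damping c_c = 2√(k·m) = 2√(358000 × 650) = 30510 N·s/m, so ζ = c/c_c = 13700/30510 = 0.4490.

0.449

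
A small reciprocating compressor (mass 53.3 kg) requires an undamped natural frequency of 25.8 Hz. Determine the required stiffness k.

ω_n = 2πf_n = 2π × 25.8 = 162.1 rad/s.
k = m·ω_n² = 53.3 × 162.1² = 53.3 × 26280 = 1401000 N/m.

1400000 N/m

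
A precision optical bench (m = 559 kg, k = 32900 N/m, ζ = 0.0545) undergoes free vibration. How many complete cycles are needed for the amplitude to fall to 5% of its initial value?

Logarithmic decrement δ = 2πζ/√(1 − ζ²) = 2π × 0.05450/√(1 − 0.00297) = 0.3429.
x_n/x₀ = e^(−nδ) ≤ 0.05; take ln: n ≥ ln(1/0.05)/δ = 2.996/0.3429 = 8.735.
So 9 complete cycles are required.

9 cycles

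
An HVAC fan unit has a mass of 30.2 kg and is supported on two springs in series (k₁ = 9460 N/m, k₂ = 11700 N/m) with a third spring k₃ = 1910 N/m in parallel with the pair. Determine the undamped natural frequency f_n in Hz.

Series pair: k_s = k₁k₂/(k₁+k₂) = (9460)(11700)/(9460 + 11700) = 5231 N/m. In parallel with k₃: k_eq = 5231 + 1910 = 7141 N/m.
ω_n = √(k_eq/m) = √(7141/30.2) = √236.4 = 15.38 rad/s.
f_n = ω_n/(2π) = 15.38/6.283 = 2.447 Hz.

2.45 Hz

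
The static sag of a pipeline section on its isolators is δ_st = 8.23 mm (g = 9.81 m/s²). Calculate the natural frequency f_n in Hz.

5.49 Hz

ω_n = √(g/δ_st) = √(9.81/0.00823) = √1192 = 34.53 rad/s.
f_n = ω_n/(2π) = 34.53/6.283 = 5.495 Hz.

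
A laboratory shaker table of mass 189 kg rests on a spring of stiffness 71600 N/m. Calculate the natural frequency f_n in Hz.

ω_n = √(k/m) = √(71600/189) = √378.8 = 19.46 rad/s.
f_n = ω_n/(2π) = 19.46/6.283 = 3.098 Hz.

3.10 Hz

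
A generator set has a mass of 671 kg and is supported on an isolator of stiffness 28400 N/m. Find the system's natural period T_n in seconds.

ω_n = √(k/m) = √(28400/671) = √42.32 = 6.506 rad/s.
T_n = 2π/ω_n = 6.283/6.506 = 0.9658 s.

0.966 s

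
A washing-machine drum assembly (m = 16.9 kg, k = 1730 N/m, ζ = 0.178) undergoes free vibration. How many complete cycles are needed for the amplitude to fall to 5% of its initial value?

3 cycles

Logarithmic decrement δ = 2πζ/√(1 − ζ²) = 2π × 0.1780/√(1 − 0.0317) = 1.137.
x_n/x₀ = e^(−nδ) ≤ 0.05; take ln: n ≥ ln(1/0.05)/δ = 2.996/1.137 = 2.636.
So 3 complete cycles are required.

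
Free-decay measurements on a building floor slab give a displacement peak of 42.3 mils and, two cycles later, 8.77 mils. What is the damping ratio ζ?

0.124

Logarithmic decrement δ = (1/n)·ln(x₀/x_n) = (1/2)·ln(42.3/8.77) = (1/2)·ln(4.823) = 0.7867.
ζ = δ/√(4π² + δ²) = 0.7867/√(39.48 + 0.619) = 0.7867/6.332 = 0.1242.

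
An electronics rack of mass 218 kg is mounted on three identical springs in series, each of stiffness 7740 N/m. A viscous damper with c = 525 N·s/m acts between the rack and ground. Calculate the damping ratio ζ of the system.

0.350

Series springs: 1/k_eq = 3/7740, so k_eq = 7740/3 = 2580 N/m.
ω_n = √(k_eq/m) = √(2580/218) = 3.440 rad/s.
Critical damping c_c = 2√(k_eq·m) = 2√(2580 × 218) = 1500 N·s/m, so ζ = c/c_c = 525/1500 = 0.3500.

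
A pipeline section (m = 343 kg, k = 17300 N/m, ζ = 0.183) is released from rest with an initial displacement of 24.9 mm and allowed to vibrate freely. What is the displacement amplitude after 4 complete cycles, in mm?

0.231 mm

Logarithmic decrement δ = 2πζ/√(1 − ζ²) = 2π × 0.1830/√(1 − 0.0335) = 1.170.
After n cycles, x_n/x₀ = e^(−nδ), so x_4 = 24.9 × e^(−4 × 1.170) = 24.9 × 0.009295 = 0.2314 mm.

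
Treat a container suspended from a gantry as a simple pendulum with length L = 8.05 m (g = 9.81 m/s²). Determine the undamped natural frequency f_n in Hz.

For a simple pendulum ω_n = √(g/L) = √(9.81/8.05) = √1.219 = 1.104 rad/s.
f_n = ω_n/(2π) = 1.104/6.283 = 0.1757 Hz.

0.176 Hz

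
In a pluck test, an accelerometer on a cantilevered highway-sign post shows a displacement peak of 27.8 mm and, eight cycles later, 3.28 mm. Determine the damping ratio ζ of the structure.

Logarithmic decrement δ = (1/n)·ln(x₀/x_n) = (1/8)·ln(27.8/3.28) = (1/8)·ln(8.476) = 0.2671.
ζ = δ/√(4π² + δ²) = 0.2671/√(39.48 + 0.0714) = 0.2671/6.289 = 0.04248.

0.0425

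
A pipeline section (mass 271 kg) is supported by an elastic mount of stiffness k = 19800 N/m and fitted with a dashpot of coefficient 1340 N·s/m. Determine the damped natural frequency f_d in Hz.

1.30 Hz

ω_n = √(k/m) = √(19800/271) = 8.548 rad/s.
Critical damping c_c = 2√(k·m) = 2√(19800 × 271) = 4633 N·s/m, so ζ = c/c_c = 1340/4633 = 0.2892.
ω_d = ω_n√(1 − ζ²) = 8.548 × √(1 − 0.0837) = 8.182 rad/s.
f_d = ω_d/(2π) = 1.302 Hz.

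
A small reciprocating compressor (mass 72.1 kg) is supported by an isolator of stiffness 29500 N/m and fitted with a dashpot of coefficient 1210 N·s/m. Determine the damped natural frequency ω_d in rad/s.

18.4 rad/s

ω_n = √(k/m) = √(29500/72.1) = 20.23 rad/s.
Critical damping c_c = 2√(k·m) = 2√(29500 × 72.1) = 2917 N·s/m, so ζ = c/c_c = 1210/2917 = 0.4148.
ω_d = ω_n√(1 − ζ²) = 20.23 × √(1 − 0.172) = 18.40 rad/s.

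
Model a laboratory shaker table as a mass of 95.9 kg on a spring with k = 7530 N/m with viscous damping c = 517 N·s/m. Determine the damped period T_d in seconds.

ω_n = √(k/m) = √(7530/95.9) = 8.861 rad/s.
Critical damping c_c = 2√(k·m) = 2√(7530 × 95.9) = 1700 N·s/m, so ζ = c/c_c = 517/1700 = 0.3042.
ω_d = ω_n√(1 − ζ²) = 8.861 × √(1 − 0.0925) = 8.441 rad/s.
T_d = 2π/ω_d = 0.7443 s.

0.744 s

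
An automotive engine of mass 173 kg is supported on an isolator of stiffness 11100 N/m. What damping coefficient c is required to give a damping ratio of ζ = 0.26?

c_c = 2√(k·m) = 2√(11100 × 173) = 2771 N·s/m.
c = ζ·c_c = 0.26 × 2771 = 720.6 N·s/m.

721 N·s/m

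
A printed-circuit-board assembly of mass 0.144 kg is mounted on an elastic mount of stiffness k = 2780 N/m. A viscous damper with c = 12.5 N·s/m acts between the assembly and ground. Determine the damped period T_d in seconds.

0.0476 s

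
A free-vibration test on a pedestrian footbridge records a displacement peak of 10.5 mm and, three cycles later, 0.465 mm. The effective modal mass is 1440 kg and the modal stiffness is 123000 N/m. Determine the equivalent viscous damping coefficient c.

4340 N·s/m

Logarithmic decrement δ = (1/n)·ln(x₀/x_n) = (1/3)·ln(10.5/0.465) = (1/3)·ln(22.58) = 1.039.
ζ = δ/√(4π² + δ²) = 1.039/√(39.48 + 1.08) = 1.039/6.369 = 0.1632.
c = ζ · 2√(km) = 0.1632 × 2√(123000 × 1440) = 0.1632 × 26620 = 4343 N·s/m.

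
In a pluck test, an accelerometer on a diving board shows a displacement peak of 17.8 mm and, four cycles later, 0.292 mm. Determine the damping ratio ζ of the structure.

0.161

Logarithmic decrement δ = (1/n)·ln(x₀/x_n) = (1/4)·ln(17.8/0.292) = (1/4)·ln(60.96) = 1.028.
ζ = δ/√(4π² + δ²) = 1.028/√(39.48 + 1.06) = 1.028/6.367 = 0.1614.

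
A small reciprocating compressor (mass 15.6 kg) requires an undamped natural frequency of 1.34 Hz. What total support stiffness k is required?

ω_n = 2πf_n = 2π × 1.34 = 8.419 rad/s.
k = m·ω_n² = 15.6 × 8.419² = 15.6 × 70.89 = 1106 N/m.

1110 N/m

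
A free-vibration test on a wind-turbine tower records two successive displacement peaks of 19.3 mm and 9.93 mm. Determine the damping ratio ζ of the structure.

0.105

Logarithmic decrement δ = (1/n)·ln(x₀/x_n) = (1/1)·ln(19.3/9.93) = (1/1)·ln(1.944) = 0.6645.
ζ = δ/√(4π² + δ²) = 0.6645/√(39.48 + 0.442) = 0.6645/6.318 = 0.1052.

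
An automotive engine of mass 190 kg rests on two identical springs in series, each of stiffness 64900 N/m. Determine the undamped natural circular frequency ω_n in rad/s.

13.1 rad/s

Series springs: 1/k_eq = 2/64900, so k_eq = 64900/2 = 32450 N/m.
ω_n = √(k_eq/m) = √(32450/190) = √170.8 = 13.07 rad/s.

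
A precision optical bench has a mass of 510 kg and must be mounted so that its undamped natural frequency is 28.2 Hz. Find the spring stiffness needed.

ω_n = 2πf_n = 2π × 28.2 = 177.2 rad/s.
k = m·ω_n² = 510 × 177.2² = 510 × 31390 = 16010000 N/m.

16000000 N/m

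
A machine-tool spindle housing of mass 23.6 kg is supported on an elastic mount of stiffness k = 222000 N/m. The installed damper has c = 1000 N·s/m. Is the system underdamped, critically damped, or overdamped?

underdamped

c_c = 2√(k·m) = 4578 N·s/m; ζ = c/c_c = 1000/4578 = 0.218.
Since ζ < 1 the system is underdamped.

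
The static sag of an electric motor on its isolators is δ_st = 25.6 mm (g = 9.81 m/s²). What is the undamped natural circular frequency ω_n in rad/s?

ω_n = √(g/δ_st) = √(9.81/0.0256) = √383.2 = 19.58 rad/s.

19.6 rad/s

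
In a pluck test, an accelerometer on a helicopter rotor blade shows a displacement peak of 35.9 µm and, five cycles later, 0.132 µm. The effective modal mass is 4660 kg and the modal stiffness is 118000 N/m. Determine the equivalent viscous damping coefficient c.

8240 N·s/m

Logarithmic decrement δ = (1/n)·ln(x₀/x_n) = (1/5)·ln(35.9/0.132) = (1/5)·ln(272.0) = 1.121.
ζ = δ/√(4π² + δ²) = 1.121/√(39.48 + 1.26) = 1.121/6.382 = 0.1757.
c = ζ · 2√(km) = 0.1757 × 2√(118000 × 4660) = 0.1757 × 46900 = 8238 N·s/m.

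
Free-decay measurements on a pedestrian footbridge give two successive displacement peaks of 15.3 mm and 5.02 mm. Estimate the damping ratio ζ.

0.175

Logarithmic decrement δ = (1/n)·ln(x₀/x_n) = (1/1)·ln(15.3/5.02) = (1/1)·ln(3.048) = 1.114.
ζ = δ/√(4π² + δ²) = 1.114/√(39.48 + 1.24) = 1.114/6.381 = 0.1746.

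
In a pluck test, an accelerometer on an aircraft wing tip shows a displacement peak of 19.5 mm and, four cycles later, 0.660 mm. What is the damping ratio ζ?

Logarithmic decrement δ = (1/n)·ln(x₀/x_n) = (1/4)·ln(19.5/0.660) = (1/4)·ln(29.55) = 0.8465.
ζ = δ/√(4π² + δ²) = 0.8465/√(39.48 + 0.717) = 0.8465/6.340 = 0.1335.

0.134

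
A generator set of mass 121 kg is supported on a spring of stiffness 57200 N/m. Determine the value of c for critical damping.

c_c = 2√(k·m) = 2√(57200 × 121) = 2 × 2631 = 5262 N·s/m.

5260 N·s/m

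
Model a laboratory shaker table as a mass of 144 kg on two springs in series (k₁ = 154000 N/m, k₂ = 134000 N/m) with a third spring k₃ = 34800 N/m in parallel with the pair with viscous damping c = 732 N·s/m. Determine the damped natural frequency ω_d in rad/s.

Series pair: k_s = k₁k₂/(k₁+k₂) = (154000)(134000)/(154000 + 134000) = 71650 N/m. In parallel with k₃: k_eq = 71650 + 34800 = 106500 N/m.
ω_n = √(k_eq/m) = √(106500/144) = 27.19 rad/s.
Critical damping c_c = 2√(k_eq·m) = 2√(106500 × 144) = 7831 N·s/m, so ζ = c/c_c = 732/7831 = 0.09348.
ω_d = ω_n√(1 − ζ²) = 27.19 × √(1 − 0.00874) = 27.07 rad/s.

27.1 rad/s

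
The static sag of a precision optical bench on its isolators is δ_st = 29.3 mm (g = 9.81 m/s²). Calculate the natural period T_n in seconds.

ω_n = √(g/δ_st) = √(9.81/0.0293) = √334.8 = 18.30 rad/s.
T_n = 2π/ω_n = 6.283/18.30 = 0.3434 s.

0.343 s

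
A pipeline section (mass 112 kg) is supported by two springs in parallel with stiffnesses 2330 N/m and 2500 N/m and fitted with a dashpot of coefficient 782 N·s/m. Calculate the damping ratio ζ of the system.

Parallel springs add: k_eq = 2330 + 2500 = 4830 N/m.
ω_n = √(k_eq/m) = √(4830/112) = 6.567 rad/s.
Critical damping c_c = 2√(k_eq·m) = 2√(4830 × 112) = 1471 N·s/m, so ζ = c/c_c = 782/1471 = 0.5316.

0.532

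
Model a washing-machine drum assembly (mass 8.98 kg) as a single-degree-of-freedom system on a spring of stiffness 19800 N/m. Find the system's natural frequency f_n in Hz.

7.47 Hz

ω_n = √(k/m) = √(19800/8.98) = √2205 = 46.96 rad/s.
f_n = ω_n/(2π) = 46.96/6.283 = 7.473 Hz.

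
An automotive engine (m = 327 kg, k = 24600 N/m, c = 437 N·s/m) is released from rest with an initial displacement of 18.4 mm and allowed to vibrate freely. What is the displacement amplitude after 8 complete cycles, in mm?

0.378 mm

ζ = c/(2√(km)) = 437/(2√(24600 × 327)) = 437/5672 = 0.07704.
Logarithmic decrement δ = 2πζ/√(1 − ζ²) = 2π × 0.07704/√(1 − 0.00593) = 0.4855.
After n cycles, x_n/x₀ = e^(−nδ), so x_8 = 18.4 × e^(−8 × 0.4855) = 18.4 × 0.02057 = 0.3785 mm.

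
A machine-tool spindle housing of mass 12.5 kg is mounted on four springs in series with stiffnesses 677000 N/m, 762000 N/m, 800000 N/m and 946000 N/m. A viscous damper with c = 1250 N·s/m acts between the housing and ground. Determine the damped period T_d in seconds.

0.0547 s

Series springs: 1/k_eq = 1/677000 + 1/762000 + 1/800000 + 1/946000 = 5.097×10^-6, so k_eq = 196200 N/m.
ω_n = √(k_eq/m) = √(196200/12.5) = 125.3 rad/s.
Critical damping c_c = 2√(k_eq·m) = 2√(196200 × 12.5) = 3132 N·s/m, so ζ = c/c_c = 1250/3132 = 0.3991.
ω_d = ω_n√(1 − ζ²) = 125.3 × √(1 − 0.159) = 114.9 rad/s.
T_d = 2π/ω_d = 0.05469 s.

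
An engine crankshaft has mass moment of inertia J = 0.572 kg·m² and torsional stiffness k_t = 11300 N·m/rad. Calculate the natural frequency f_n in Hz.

22.4 Hz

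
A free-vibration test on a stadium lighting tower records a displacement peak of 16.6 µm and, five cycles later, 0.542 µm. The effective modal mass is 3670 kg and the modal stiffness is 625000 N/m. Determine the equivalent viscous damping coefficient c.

10400 N·s/m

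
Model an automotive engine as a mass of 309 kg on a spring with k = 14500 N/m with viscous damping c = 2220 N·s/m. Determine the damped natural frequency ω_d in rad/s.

5.83 rad/s

ω_n = √(k/m) = √(14500/309) = 6.850 rad/s.
Critical damping c_c = 2√(k·m) = 2√(14500 × 309) = 4233 N·s/m, so ζ = c/c_c = 2220/4233 = 0.5244.
ω_d = ω_n√(1 − ζ²) = 6.850 × √(1 − 0.275) = 5.833 rad/s.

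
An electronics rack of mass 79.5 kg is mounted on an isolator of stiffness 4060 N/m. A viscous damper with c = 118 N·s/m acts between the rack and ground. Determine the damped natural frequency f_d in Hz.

ω_n = √(k/m) = √(4060/79.5) = 7.146 rad/s.
Critical damping c_c = 2√(k·m) = 2√(4060 × 79.5) = 1136 N·s/m, so ζ = c/c_c = 118/1136 = 0.1038.
ω_d = ω_n√(1 − ζ²) = 7.146 × √(1 − 0.0108) = 7.108 rad/s.
f_d = ω_d/(2π) = 1.131 Hz.

1.13 Hz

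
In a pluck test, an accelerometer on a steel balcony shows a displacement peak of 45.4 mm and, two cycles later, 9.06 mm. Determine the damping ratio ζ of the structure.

Logarithmic decrement δ = (1/n)·ln(x₀/x_n) = (1/2)·ln(45.4/9.06) = (1/2)·ln(5.011) = 0.8058.
ζ = δ/√(4π² + δ²) = 0.8058/√(39.48 + 0.649) = 0.8058/6.335 = 0.1272.

0.127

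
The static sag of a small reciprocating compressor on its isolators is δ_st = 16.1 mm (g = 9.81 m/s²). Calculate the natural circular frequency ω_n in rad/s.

24.7 rad/s

ω_n = √(g/δ_st) = √(9.81/0.0161) = √609.3 = 24.68 rad/s.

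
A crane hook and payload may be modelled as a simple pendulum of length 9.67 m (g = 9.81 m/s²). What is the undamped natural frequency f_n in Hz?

For a simple pendulum ω_n = √(g/L) = √(9.81/9.67) = √1.014 = 1.007 rad/s.
f_n = ω_n/(2π) = 1.007/6.283 = 0.1603 Hz.

0.160 Hz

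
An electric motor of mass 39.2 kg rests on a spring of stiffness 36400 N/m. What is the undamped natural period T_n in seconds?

0.206 s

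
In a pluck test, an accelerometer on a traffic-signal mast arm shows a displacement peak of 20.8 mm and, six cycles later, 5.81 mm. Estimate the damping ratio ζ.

0.0338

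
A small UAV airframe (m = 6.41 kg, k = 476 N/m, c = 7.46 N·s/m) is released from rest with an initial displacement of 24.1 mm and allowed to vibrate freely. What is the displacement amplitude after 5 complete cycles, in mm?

2.87 mm

ζ = c/(2√(km)) = 7.46/(2√(476 × 6.41)) = 7.46/110.5 = 0.06753.
Logarithmic decrement δ = 2πζ/√(1 − ζ²) = 2π × 0.06753/√(1 − 0.00456) = 0.4253.
After n cycles, x_n/x₀ = e^(−nδ), so x_5 = 24.1 × e^(−5 × 0.4253) = 24.1 × 0.1193 = 2.875 mm.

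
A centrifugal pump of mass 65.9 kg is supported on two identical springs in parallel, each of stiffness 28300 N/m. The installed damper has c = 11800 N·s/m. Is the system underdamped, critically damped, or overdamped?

overdamped

Parallel springs add: k_eq = 2 × 28300 = 56600 N/m.
c_c = 2√(k_eq·m) = 3863 N·s/m; ζ = c/c_c = 11800/3863 = 3.05.
Since ζ > 1 the system is overdamped.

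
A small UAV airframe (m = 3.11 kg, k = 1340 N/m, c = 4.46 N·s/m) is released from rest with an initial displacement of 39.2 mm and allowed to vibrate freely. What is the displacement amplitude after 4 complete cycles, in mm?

ζ = c/(2√(km)) = 4.46/(2√(1340 × 3.11)) = 4.46/129.1 = 0.03454.
Logarithmic decrement δ = 2πζ/√(1 − ζ²) = 2π × 0.03454/√(1 − 0.00119) = 0.2172.
After n cycles, x_n/x₀ = e^(−nδ), so x_4 = 39.2 × e^(−4 × 0.2172) = 39.2 × 0.4195 = 16.44 mm.

16.4 mm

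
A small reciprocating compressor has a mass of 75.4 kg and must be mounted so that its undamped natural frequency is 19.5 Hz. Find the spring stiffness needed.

ω_n = 2πf_n = 2π × 19.5 = 122.5 rad/s.
k = m·ω_n² = 75.4 × 122.5² = 75.4 × 15010 = 1132000 N/m.

1130000 N/m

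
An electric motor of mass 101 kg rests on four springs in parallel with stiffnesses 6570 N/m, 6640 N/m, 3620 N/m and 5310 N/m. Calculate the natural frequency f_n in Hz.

Parallel springs add: k_eq = 6570 + 6640 + 3620 + 5310 = 22140 N/m.
ω_n = √(k_eq/m) = √(22140/101) = √219.2 = 14.81 rad/s.
f_n = ω_n/(2π) = 14.81/6.283 = 2.356 Hz.

2.36 Hz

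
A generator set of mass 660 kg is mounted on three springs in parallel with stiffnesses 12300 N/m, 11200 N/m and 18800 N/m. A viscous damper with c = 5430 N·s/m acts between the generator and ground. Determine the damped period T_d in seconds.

0.915 s

Parallel springs add: k_eq = 12300 + 11200 + 18800 = 42300 N/m.
ω_n = √(k_eq/m) = √(42300/660) = 8.006 rad/s.
Critical damping c_c = 2√(k_eq·m) = 2√(42300 × 660) = 10570 N·s/m, so ζ = c/c_c = 5430/10570 = 0.5138.
ω_d = ω_n√(1 − ζ²) = 8.006 × √(1 − 0.264) = 6.868 rad/s.
T_d = 2π/ω_d = 0.9149 s.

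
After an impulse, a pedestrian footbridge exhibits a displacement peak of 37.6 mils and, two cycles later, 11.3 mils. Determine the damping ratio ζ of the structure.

Logarithmic decrement δ = (1/n)·ln(x₀/x_n) = (1/2)·ln(37.6/11.3) = (1/2)·ln(3.327) = 0.6011.
ζ = δ/√(4π² + δ²) = 0.6011/√(39.48 + 0.361) = 0.6011/6.312 = 0.09523.

0.0952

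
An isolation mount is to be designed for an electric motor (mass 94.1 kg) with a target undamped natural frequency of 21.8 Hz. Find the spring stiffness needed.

1770000 N/m

ω_n = 2πf_n = 2π × 21.8 = 137.0 rad/s.
k = m·ω_n² = 94.1 × 137.0² = 94.1 × 18760 = 1765000 N/m.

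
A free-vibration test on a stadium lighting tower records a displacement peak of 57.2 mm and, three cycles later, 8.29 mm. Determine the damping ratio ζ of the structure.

Logarithmic decrement δ = (1/n)·ln(x₀/x_n) = (1/3)·ln(57.2/8.29) = (1/3)·ln(6.900) = 0.6438.
ζ = δ/√(4π² + δ²) = 0.6438/√(39.48 + 0.415) = 0.6438/6.316 = 0.1019.

0.102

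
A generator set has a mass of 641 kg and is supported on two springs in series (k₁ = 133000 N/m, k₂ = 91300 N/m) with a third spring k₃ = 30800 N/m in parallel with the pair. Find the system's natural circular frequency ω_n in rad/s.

11.5 rad/s

Series pair: k_s = k₁k₂/(k₁+k₂) = (133000)(91300)/(133000 + 91300) = 54140 N/m. In parallel with k₃: k_eq = 54140 + 30800 = 84940 N/m.
ω_n = √(k_eq/m) = √(84940/641) = √132.5 = 11.51 rad/s.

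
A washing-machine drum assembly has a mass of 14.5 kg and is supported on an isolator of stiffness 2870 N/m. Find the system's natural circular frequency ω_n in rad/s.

14.1 rad/s

ω_n = √(k/m) = √(2870/14.5) = √197.9 = 14.07 rad/s.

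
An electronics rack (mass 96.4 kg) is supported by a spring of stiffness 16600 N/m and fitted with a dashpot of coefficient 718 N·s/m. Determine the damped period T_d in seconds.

ω_n = √(k/m) = √(16600/96.4) = 13.12 rad/s.
Critical damping c_c = 2√(k·m) = 2√(16600 × 96.4) = 2530 N·s/m, so ζ = c/c_c = 718/2530 = 0.2838.
ω_d = ω_n√(1 − ζ²) = 13.12 × √(1 − 0.0805) = 12.58 rad/s.
T_d = 2π/ω_d = 0.4993 s.

0.499 s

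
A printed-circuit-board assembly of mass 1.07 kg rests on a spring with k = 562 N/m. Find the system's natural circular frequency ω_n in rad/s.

ω_n = √(k/m) = √(562.0/1.07) = √525.2 = 22.92 rad/s.

22.9 rad/s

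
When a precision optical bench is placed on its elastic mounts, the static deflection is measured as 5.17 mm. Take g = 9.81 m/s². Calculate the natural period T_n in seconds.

0.144 s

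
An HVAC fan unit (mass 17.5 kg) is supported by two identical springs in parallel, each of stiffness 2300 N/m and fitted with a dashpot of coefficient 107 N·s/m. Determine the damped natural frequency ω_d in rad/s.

Parallel springs add: k_eq = 2 × 2300 = 4600 N/m.
ω_n = √(k_eq/m) = √(4600/17.5) = 16.21 rad/s.
Critical damping c_c = 2√(k_eq·m) = 2√(4600 × 17.5) = 567.5 N·s/m, so ζ = c/c_c = 107/567.5 = 0.1886.
ω_d = ω_n√(1 − ζ²) = 16.21 × √(1 − 0.0356) = 15.92 rad/s.

15.9 rad/s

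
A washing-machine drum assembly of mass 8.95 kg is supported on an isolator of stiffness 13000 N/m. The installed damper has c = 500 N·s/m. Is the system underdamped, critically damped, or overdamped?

underdamped

c_c = 2√(k·m) = 682.2 N·s/m; ζ = c/c_c = 500/682.2 = 0.733.
Since ζ < 1 the system is underdamped.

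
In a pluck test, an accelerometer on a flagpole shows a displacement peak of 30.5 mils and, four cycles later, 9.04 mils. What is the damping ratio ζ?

Logarithmic decrement δ = (1/n)·ln(x₀/x_n) = (1/4)·ln(30.5/9.04) = (1/4)·ln(3.374) = 0.3040.
ζ = δ/√(4π² + δ²) = 0.3040/√(39.48 + 0.0924) = 0.3040/6.291 = 0.04833.

0.0483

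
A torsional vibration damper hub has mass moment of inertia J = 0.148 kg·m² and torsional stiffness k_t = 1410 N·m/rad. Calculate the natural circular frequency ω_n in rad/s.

ω_n = √(k_t/J) = √(1410/0.148) = √9527 = 97.61 rad/s.

97.6 rad/s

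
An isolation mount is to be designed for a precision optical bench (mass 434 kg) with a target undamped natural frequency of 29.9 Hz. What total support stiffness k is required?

15300000 N/m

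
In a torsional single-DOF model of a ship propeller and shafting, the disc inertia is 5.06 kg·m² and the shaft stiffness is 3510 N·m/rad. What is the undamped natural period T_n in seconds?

ω_n = √(k_t/J) = √(3510/5.06) = √693.7 = 26.34 rad/s.
T_n = 2π/ω_n = 6.283/26.34 = 0.2386 s.

0.239 s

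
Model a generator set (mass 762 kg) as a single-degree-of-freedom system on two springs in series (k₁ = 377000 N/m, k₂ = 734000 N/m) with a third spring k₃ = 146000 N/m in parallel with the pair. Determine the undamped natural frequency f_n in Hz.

Series pair: k_s = k₁k₂/(k₁+k₂) = (377000)(734000)/(377000 + 734000) = 249100 N/m. In parallel with k₃: k_eq = 249100 + 146000 = 395100 N/m.
ω_n = √(k_eq/m) = √(395100/762) = √518.5 = 22.77 rad/s.
f_n = ω_n/(2π) = 22.77/6.283 = 3.624 Hz.

3.62 Hz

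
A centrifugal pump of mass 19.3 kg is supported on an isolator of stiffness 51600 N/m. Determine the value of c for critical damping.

c_c = 2√(k·m) = 2√(51600 × 19.3) = 2 × 997.9 = 1996 N·s/m.

2000 N·s/m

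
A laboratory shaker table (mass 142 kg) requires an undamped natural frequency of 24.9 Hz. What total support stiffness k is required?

3480000 N/m

ω_n = 2πf_n = 2π × 24.9 = 156.5 rad/s.
k = m·ω_n² = 142 × 156.5² = 142 × 24480 = 3476000 N/m.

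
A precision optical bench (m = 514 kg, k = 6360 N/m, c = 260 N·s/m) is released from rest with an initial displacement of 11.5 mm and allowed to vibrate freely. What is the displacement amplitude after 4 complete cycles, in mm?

1.88 mm

ζ = c/(2√(km)) = 260/(2√(6360 × 514)) = 260/3616 = 0.07190.
Logarithmic decrement δ = 2πζ/√(1 − ζ²) = 2π × 0.07190/√(1 − 0.00517) = 0.4529.
After n cycles, x_n/x₀ = e^(−nδ), so x_4 = 11.5 × e^(−4 × 0.4529) = 11.5 × 0.1634 = 1.879 mm.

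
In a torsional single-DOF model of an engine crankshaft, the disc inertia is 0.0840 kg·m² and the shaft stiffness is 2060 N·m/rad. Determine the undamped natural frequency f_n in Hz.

24.9 Hz

ω_n = √(k_t/J) = √(2060/0.0840) = √24520 = 156.6 rad/s.
f_n = ω_n/(2π) = 156.6/6.283 = 24.92 Hz.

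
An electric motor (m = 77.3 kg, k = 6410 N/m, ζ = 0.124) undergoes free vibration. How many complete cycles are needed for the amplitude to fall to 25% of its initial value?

2 cycles

Logarithmic decrement δ = 2πζ/√(1 − ζ²) = 2π × 0.1240/√(1 − 0.0154) = 0.7852.
x_n/x₀ = e^(−nδ) ≤ 0.25; take ln: n ≥ ln(1/0.25)/δ = 1.386/0.7852 = 1.766.
So 2 complete cycles are required.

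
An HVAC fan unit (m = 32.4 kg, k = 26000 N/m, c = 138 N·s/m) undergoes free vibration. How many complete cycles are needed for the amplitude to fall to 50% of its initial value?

2 cycles

ζ = c/(2√(km)) = 138/(2√(26000 × 32.4)) = 138/1836 = 0.07518.
Logarithmic decrement δ = 2πζ/√(1 − ζ²) = 2π × 0.07518/√(1 − 0.00565) = 0.4737.
x_n/x₀ = e^(−nδ) ≤ 0.5; take ln: n ≥ ln(1/0.5)/δ = 0.6931/0.4737 = 1.463.
So 2 complete cycles are required.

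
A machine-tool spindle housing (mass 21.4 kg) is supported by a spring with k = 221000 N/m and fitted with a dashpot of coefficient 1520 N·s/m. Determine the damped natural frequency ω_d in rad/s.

95.2 rad/s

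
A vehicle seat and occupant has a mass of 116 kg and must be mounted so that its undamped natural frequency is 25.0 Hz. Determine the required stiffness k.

2860000 N/m

ω_n = 2πf_n = 2π × 25.0 = 157.1 rad/s.
k = m·ω_n² = 116 × 157.1² = 116 × 24670 = 2862000 N/m.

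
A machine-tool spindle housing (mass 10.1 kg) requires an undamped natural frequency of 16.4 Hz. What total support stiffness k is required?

ω_n = 2πf_n = 2π × 16.4 = 103.0 rad/s.
k = m·ω_n² = 10.1 × 103.0² = 10.1 × 10620 = 107200 N/m.

107000 N/m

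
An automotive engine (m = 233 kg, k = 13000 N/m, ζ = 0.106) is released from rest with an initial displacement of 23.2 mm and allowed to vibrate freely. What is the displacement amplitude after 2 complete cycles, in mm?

6.08 mm

Logarithmic decrement δ = 2πζ/√(1 − ζ²) = 2π × 0.1060/√(1 − 0.0112) = 0.6698.
After n cycles, x_n/x₀ = e^(−nδ), so x_2 = 23.2 × e^(−2 × 0.6698) = 23.2 × 0.2620 = 6.077 mm.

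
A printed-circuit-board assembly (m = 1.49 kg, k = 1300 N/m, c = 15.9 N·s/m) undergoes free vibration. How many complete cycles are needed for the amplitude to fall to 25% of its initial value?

ζ = c/(2√(km)) = 15.9/(2√(1300 × 1.49)) = 15.9/88.02 = 0.1806.
Logarithmic decrement δ = 2πζ/√(1 − ζ²) = 2π × 0.1806/√(1 − 0.0326) = 1.154.
x_n/x₀ = e^(−nδ) ≤ 0.25; take ln: n ≥ ln(1/0.25)/δ = 1.386/1.154 = 1.201.
So 2 complete cycles are required.

2 cycles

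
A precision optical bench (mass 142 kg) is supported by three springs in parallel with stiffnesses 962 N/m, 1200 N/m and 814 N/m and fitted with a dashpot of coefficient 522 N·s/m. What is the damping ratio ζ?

0.401

Parallel springs add: k_eq = 962 + 1200 + 814 = 2976 N/m.
ω_n = √(k_eq/m) = √(2976/142) = 4.578 rad/s.
Critical damping c_c = 2√(k_eq·m) = 2√(2976 × 142) = 1300 N·s/m, so ζ = c/c_c = 522/1300 = 0.4015.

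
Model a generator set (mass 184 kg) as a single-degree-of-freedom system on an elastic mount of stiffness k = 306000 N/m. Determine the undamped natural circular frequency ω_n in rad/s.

ω_n = √(k/m) = √(306000/184) = √1663 = 40.78 rad/s.

40.8 rad/s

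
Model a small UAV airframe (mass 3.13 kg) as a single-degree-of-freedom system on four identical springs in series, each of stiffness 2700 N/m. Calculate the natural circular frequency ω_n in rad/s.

14.7 rad/s

Series springs: 1/k_eq = 4/2700, so k_eq = 2700/4 = 675.0 N/m.
ω_n = √(k_eq/m) = √(675.0/3.13) = √215.7 = 14.69 rad/s.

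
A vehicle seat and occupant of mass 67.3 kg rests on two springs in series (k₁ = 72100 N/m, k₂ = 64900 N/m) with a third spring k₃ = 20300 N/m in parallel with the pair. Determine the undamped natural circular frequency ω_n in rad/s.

28.4 rad/s

Series pair: k_s = k₁k₂/(k₁+k₂) = (72100)(64900)/(72100 + 64900) = 34160 N/m. In parallel with k₃: k_eq = 34160 + 20300 = 54460 N/m.
ω_n = √(k_eq/m) = √(54460/67.3) = √809.1 = 28.45 rad/s.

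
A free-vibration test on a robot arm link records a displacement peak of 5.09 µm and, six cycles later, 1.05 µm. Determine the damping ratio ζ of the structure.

0.0418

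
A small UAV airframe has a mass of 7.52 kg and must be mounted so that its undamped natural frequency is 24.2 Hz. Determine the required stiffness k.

174000 N/m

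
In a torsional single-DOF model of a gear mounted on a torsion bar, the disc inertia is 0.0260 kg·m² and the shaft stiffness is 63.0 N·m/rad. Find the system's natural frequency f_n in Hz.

ω_n = √(k_t/J) = √(63.0/0.0260) = √2423 = 49.22 rad/s.
f_n = ω_n/(2π) = 49.22/6.283 = 7.834 Hz.

7.83 Hz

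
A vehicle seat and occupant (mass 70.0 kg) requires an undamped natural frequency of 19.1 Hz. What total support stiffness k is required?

ω_n = 2πf_n = 2π × 19.1 = 120.0 rad/s.
k = m·ω_n² = 70.0 × 120.0² = 70.0 × 14400 = 1008000 N/m.

1010000 N/m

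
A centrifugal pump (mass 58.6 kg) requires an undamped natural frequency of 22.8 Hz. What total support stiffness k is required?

1200000 N/m

ω_n = 2πf_n = 2π × 22.8 = 143.3 rad/s.
k = m·ω_n² = 58.6 × 143.3² = 58.6 × 20520 = 1203000 N/m.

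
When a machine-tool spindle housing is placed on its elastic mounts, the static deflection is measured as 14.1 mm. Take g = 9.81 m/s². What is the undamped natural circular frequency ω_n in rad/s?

ω_n = √(g/δ_st) = √(9.81/0.0141) = √695.7 = 26.38 rad/s.

26.4 rad/s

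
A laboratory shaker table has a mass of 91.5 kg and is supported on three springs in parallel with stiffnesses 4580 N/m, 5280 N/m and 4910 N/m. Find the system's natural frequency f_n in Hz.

Parallel springs add: k_eq = 4580 + 5280 + 4910 = 14770 N/m.
ω_n = √(k_eq/m) = √(14770/91.5) = √161.4 = 12.71 rad/s.
f_n = ω_n/(2π) = 12.71/6.283 = 2.022 Hz.

2.02 Hz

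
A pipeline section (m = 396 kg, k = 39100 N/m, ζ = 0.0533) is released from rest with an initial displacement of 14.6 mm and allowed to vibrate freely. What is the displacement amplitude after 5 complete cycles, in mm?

2.73 mm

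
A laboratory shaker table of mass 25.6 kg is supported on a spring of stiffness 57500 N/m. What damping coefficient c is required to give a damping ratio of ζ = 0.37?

c_c = 2√(k·m) = 2√(57500 × 25.6) = 2427 N·s/m.
c = ζ·c_c = 0.37 × 2427 = 897.8 N·s/m.

898 N·s/m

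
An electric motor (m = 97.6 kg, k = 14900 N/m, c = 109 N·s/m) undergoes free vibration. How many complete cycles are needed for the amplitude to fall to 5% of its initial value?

11 cycles

ζ = c/(2√(km)) = 109/(2√(14900 × 97.6)) = 109/2412 = 0.04519.
Logarithmic decrement δ = 2πζ/√(1 − ζ²) = 2π × 0.04519/√(1 − 0.00204) = 0.2843.
x_n/x₀ = e^(−nδ) ≤ 0.05; take ln: n ≥ ln(1/0.05)/δ = 2.996/0.2843 = 10.54.
So 11 complete cycles are required.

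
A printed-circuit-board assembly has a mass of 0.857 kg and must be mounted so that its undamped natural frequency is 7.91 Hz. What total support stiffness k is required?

ω_n = 2πf_n = 2π × 7.91 = 49.70 rad/s.
k = m·ω_n² = 0.857 × 49.70² = 0.857 × 2470 = 2117 N/m.

2120 N/m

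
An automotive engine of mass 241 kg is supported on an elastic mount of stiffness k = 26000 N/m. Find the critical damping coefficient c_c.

c_c = 2√(k·m) = 2√(26000 × 241) = 2 × 2503 = 5006 N·s/m.

5010 N·s/m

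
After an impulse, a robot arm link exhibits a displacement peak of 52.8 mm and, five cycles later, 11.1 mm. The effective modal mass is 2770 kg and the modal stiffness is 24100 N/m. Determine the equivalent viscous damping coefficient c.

810 N·s/m

Logarithmic decrement δ = (1/n)·ln(x₀/x_n) = (1/5)·ln(52.8/11.1) = (1/5)·ln(4.757) = 0.3119.
ζ = δ/√(4π² + δ²) = 0.3119/√(39.48 + 0.0973) = 0.3119/6.291 = 0.04958.
c = ζ · 2√(km) = 0.04958 × 2√(24100 × 2770) = 0.04958 × 16340 = 810.2 N·s/m.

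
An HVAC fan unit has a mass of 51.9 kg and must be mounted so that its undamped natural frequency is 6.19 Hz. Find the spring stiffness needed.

78500 N/m

ω_n = 2πf_n = 2π × 6.19 = 38.89 rad/s.
k = m·ω_n² = 51.9 × 38.89² = 51.9 × 1513 = 78510 N/m.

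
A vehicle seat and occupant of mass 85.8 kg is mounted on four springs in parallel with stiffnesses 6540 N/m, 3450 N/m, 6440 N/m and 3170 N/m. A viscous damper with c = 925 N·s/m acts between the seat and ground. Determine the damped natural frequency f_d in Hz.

Parallel springs add: k_eq = 6540 + 3450 + 6440 + 3170 = 19600 N/m.
ω_n = √(k_eq/m) = √(19600/85.8) = 15.11 rad/s.
Critical damping c_c = 2√(k_eq·m) = 2√(19600 × 85.8) = 2594 N·s/m, so ζ = c/c_c = 925/2594 = 0.3566.
ω_d = ω_n√(1 − ζ²) = 15.11 × √(1 − 0.127) = 14.12 rad/s.
f_d = ω_d/(2π) = 2.247 Hz.

2.25 Hz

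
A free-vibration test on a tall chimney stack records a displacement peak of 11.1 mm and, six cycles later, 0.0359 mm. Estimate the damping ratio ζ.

0.150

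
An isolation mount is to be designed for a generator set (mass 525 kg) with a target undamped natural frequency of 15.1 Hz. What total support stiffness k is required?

ω_n = 2πf_n = 2π × 15.1 = 94.88 rad/s.
k = m·ω_n² = 525 × 94.88² = 525 × 9001 = 4726000 N/m.

4730000 N/m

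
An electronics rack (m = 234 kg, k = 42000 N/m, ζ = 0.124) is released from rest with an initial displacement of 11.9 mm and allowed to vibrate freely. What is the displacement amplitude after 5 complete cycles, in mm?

0.235 mm

Logarithmic decrement δ = 2πζ/√(1 − ζ²) = 2π × 0.1240/√(1 − 0.0154) = 0.7852.
After n cycles, x_n/x₀ = e^(−nδ), so x_5 = 11.9 × e^(−5 × 0.7852) = 11.9 × 0.01972 = 0.2347 mm.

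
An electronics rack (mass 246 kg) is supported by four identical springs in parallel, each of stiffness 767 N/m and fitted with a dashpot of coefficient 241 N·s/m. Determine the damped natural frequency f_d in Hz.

0.557 Hz

Parallel springs add: k_eq = 4 × 767 = 3068 N/m.
ω_n = √(k_eq/m) = √(3068/246) = 3.532 rad/s.
Critical damping c_c = 2√(k_eq·m) = 2√(3068 × 246) = 1738 N·s/m, so ζ = c/c_c = 241/1738 = 0.1387.
ω_d = ω_n√(1 − ζ²) = 3.532 × √(1 − 0.0192) = 3.497 rad/s.
f_d = ω_d/(2π) = 0.5566 Hz.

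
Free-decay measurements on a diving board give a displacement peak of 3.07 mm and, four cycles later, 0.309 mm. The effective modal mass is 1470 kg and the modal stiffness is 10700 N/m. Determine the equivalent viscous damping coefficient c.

Logarithmic decrement δ = (1/n)·ln(x₀/x_n) = (1/4)·ln(3.07/0.309) = (1/4)·ln(9.935) = 0.5740.
ζ = δ/√(4π² + δ²) = 0.5740/√(39.48 + 0.330) = 0.5740/6.309 = 0.09098.
c = ζ · 2√(km) = 0.09098 × 2√(10700 × 1470) = 0.09098 × 7932 = 721.6 N·s/m.

722 N·s/m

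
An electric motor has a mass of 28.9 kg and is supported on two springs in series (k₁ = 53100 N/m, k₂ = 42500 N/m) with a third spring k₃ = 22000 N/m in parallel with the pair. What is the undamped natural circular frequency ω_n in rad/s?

Series pair: k_s = k₁k₂/(k₁+k₂) = (53100)(42500)/(53100 + 42500) = 23610 N/m. In parallel with k₃: k_eq = 23610 + 22000 = 45610 N/m.
ω_n = √(k_eq/m) = √(45610/28.9) = √1578 = 39.72 rad/s.

39.7 rad/s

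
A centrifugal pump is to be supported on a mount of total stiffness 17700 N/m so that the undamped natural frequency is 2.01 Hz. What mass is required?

ω_n = 2πf_n = 2π × 2.01 = 12.63 rad/s.
m = k/ω_n² = 17700/12.63² = 17700/159.5 = 111.0 kg.

111 kg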